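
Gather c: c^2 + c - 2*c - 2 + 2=c^2 - c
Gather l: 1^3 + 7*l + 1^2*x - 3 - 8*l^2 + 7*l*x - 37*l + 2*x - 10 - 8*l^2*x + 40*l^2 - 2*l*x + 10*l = l^2*(32 - 8*x) + l*(5*x - 20) + 3*x - 12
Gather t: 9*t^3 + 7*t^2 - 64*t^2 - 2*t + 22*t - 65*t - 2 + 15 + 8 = 9*t^3 - 57*t^2 - 45*t + 21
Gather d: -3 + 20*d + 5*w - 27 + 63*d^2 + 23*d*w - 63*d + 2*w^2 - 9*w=63*d^2 + d*(23*w - 43) + 2*w^2 - 4*w - 30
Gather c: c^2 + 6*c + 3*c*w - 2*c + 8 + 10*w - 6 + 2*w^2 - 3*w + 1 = c^2 + c*(3*w + 4) + 2*w^2 + 7*w + 3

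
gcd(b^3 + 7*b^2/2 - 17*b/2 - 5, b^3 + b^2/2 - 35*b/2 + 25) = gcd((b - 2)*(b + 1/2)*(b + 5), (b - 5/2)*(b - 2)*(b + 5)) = b^2 + 3*b - 10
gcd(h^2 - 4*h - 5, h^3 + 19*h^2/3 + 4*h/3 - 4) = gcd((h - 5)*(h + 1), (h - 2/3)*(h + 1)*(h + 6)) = h + 1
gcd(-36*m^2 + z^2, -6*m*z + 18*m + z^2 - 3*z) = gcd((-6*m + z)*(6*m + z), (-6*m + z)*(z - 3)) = -6*m + z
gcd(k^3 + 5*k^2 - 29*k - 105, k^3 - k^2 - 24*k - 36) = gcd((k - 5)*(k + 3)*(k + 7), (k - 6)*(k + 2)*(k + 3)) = k + 3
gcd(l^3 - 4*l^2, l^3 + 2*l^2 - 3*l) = l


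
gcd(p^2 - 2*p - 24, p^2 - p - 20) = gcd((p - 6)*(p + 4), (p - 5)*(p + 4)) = p + 4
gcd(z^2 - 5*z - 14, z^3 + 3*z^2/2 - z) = z + 2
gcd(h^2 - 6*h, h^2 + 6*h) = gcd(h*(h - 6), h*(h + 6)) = h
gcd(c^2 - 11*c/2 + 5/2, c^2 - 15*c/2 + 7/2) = c - 1/2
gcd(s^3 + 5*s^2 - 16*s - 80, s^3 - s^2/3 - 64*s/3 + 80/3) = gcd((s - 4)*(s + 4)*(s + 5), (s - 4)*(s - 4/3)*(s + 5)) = s^2 + s - 20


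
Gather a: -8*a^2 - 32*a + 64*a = -8*a^2 + 32*a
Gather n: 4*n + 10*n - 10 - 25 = 14*n - 35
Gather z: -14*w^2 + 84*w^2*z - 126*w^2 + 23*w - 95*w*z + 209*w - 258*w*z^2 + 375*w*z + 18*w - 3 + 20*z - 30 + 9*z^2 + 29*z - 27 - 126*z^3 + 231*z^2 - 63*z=-140*w^2 + 250*w - 126*z^3 + z^2*(240 - 258*w) + z*(84*w^2 + 280*w - 14) - 60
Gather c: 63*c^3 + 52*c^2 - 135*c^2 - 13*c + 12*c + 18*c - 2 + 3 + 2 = 63*c^3 - 83*c^2 + 17*c + 3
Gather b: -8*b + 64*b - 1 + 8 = 56*b + 7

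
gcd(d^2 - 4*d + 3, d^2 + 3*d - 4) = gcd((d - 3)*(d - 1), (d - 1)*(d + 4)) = d - 1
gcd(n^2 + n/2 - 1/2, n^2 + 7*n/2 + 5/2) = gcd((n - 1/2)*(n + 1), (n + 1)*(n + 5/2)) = n + 1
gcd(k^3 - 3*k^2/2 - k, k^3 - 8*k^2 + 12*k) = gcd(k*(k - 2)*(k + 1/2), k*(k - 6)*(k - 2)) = k^2 - 2*k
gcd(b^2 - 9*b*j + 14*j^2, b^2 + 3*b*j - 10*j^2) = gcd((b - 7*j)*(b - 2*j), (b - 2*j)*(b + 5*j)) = b - 2*j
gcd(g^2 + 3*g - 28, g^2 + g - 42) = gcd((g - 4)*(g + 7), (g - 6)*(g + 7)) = g + 7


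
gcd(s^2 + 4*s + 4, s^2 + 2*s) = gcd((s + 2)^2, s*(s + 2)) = s + 2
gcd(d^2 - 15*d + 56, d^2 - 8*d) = d - 8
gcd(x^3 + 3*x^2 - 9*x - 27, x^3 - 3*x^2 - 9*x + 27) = x^2 - 9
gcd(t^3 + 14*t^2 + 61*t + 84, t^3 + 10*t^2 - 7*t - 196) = t + 7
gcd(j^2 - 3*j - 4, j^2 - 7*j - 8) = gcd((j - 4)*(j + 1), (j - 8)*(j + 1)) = j + 1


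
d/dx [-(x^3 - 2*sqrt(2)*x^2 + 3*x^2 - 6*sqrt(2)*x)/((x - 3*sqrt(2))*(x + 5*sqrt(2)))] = (-x^4 - 4*sqrt(2)*x^3 - 12*sqrt(2)*x^2 + 98*x^2 - 120*sqrt(2)*x + 180*x - 180*sqrt(2))/(x^4 + 4*sqrt(2)*x^3 - 52*x^2 - 120*sqrt(2)*x + 900)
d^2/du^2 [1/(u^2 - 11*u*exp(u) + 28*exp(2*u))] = ((u^2 - 11*u*exp(u) + 28*exp(2*u))*(11*u*exp(u) - 112*exp(2*u) + 22*exp(u) - 2) + 2*(11*u*exp(u) - 2*u - 56*exp(2*u) + 11*exp(u))^2)/(u^2 - 11*u*exp(u) + 28*exp(2*u))^3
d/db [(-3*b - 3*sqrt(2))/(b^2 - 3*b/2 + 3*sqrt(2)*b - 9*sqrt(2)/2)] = 6*(-2*b^2 - 6*sqrt(2)*b + 3*b + (b + sqrt(2))*(4*b - 3 + 6*sqrt(2)) + 9*sqrt(2))/(2*b^2 - 3*b + 6*sqrt(2)*b - 9*sqrt(2))^2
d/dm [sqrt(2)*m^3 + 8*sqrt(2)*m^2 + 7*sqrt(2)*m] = sqrt(2)*(3*m^2 + 16*m + 7)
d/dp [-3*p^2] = -6*p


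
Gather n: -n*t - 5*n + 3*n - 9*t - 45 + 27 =n*(-t - 2) - 9*t - 18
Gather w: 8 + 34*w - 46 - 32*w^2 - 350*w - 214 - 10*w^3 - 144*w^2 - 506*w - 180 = -10*w^3 - 176*w^2 - 822*w - 432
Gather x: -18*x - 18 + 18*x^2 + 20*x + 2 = 18*x^2 + 2*x - 16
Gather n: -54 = -54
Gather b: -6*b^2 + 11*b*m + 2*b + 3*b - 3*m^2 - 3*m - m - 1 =-6*b^2 + b*(11*m + 5) - 3*m^2 - 4*m - 1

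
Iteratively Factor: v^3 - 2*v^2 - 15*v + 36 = (v - 3)*(v^2 + v - 12) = (v - 3)^2*(v + 4)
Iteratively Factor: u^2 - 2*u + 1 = (u - 1)*(u - 1)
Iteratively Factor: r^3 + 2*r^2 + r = (r + 1)*(r^2 + r) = (r + 1)^2*(r)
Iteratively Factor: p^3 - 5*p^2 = (p)*(p^2 - 5*p) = p*(p - 5)*(p)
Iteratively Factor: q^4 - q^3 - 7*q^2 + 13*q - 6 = (q + 3)*(q^3 - 4*q^2 + 5*q - 2) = (q - 1)*(q + 3)*(q^2 - 3*q + 2) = (q - 2)*(q - 1)*(q + 3)*(q - 1)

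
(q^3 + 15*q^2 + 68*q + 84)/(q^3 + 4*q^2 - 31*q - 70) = (q + 6)/(q - 5)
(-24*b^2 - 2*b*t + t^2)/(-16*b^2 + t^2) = (-6*b + t)/(-4*b + t)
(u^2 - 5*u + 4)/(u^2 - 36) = (u^2 - 5*u + 4)/(u^2 - 36)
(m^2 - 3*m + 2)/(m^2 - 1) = (m - 2)/(m + 1)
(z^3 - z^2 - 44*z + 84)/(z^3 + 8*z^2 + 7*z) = (z^2 - 8*z + 12)/(z*(z + 1))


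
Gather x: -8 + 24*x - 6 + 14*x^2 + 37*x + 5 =14*x^2 + 61*x - 9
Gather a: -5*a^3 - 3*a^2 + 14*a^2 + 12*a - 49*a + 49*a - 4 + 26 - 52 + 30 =-5*a^3 + 11*a^2 + 12*a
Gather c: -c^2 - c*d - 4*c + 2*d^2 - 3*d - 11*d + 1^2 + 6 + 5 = -c^2 + c*(-d - 4) + 2*d^2 - 14*d + 12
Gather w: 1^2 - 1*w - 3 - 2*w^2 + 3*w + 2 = -2*w^2 + 2*w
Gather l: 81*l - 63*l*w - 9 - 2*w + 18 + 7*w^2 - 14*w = l*(81 - 63*w) + 7*w^2 - 16*w + 9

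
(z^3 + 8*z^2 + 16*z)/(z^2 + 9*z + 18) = z*(z^2 + 8*z + 16)/(z^2 + 9*z + 18)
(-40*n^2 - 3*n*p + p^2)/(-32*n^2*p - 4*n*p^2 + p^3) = (5*n + p)/(p*(4*n + p))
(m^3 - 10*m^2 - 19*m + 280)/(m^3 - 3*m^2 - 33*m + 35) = (m - 8)/(m - 1)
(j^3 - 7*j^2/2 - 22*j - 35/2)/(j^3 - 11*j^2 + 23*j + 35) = (j + 5/2)/(j - 5)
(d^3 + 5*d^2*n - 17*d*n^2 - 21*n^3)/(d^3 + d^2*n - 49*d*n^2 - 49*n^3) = (d - 3*n)/(d - 7*n)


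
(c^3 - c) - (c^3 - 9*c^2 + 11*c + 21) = 9*c^2 - 12*c - 21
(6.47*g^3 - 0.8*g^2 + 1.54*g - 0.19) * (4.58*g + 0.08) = 29.6326*g^4 - 3.1464*g^3 + 6.9892*g^2 - 0.747*g - 0.0152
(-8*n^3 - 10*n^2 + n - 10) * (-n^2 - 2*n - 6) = 8*n^5 + 26*n^4 + 67*n^3 + 68*n^2 + 14*n + 60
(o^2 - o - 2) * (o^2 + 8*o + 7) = o^4 + 7*o^3 - 3*o^2 - 23*o - 14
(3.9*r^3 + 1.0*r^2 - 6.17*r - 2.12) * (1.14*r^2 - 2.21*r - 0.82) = 4.446*r^5 - 7.479*r^4 - 12.4418*r^3 + 10.3989*r^2 + 9.7446*r + 1.7384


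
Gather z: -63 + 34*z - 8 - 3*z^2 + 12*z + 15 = -3*z^2 + 46*z - 56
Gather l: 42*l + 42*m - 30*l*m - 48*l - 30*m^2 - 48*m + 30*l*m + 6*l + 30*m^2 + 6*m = 0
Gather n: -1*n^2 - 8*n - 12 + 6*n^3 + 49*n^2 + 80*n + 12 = 6*n^3 + 48*n^2 + 72*n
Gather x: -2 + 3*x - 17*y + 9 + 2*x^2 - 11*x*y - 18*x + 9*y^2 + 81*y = 2*x^2 + x*(-11*y - 15) + 9*y^2 + 64*y + 7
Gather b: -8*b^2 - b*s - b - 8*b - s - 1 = -8*b^2 + b*(-s - 9) - s - 1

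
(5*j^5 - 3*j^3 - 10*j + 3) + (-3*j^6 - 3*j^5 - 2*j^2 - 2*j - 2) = -3*j^6 + 2*j^5 - 3*j^3 - 2*j^2 - 12*j + 1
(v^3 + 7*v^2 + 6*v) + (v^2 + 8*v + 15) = v^3 + 8*v^2 + 14*v + 15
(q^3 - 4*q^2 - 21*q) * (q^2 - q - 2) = q^5 - 5*q^4 - 19*q^3 + 29*q^2 + 42*q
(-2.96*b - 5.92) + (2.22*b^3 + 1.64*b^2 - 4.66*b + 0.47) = 2.22*b^3 + 1.64*b^2 - 7.62*b - 5.45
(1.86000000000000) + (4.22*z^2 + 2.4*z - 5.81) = 4.22*z^2 + 2.4*z - 3.95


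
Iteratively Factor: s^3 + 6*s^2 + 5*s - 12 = (s + 3)*(s^2 + 3*s - 4) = (s - 1)*(s + 3)*(s + 4)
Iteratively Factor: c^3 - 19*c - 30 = (c - 5)*(c^2 + 5*c + 6) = (c - 5)*(c + 2)*(c + 3)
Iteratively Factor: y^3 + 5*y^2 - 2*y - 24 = (y + 4)*(y^2 + y - 6) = (y - 2)*(y + 4)*(y + 3)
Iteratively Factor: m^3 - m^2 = (m)*(m^2 - m) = m*(m - 1)*(m)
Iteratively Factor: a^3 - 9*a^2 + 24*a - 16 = (a - 4)*(a^2 - 5*a + 4) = (a - 4)^2*(a - 1)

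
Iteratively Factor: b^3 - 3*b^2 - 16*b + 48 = (b - 3)*(b^2 - 16) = (b - 3)*(b + 4)*(b - 4)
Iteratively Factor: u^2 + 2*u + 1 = (u + 1)*(u + 1)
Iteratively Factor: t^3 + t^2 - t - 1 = (t - 1)*(t^2 + 2*t + 1) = (t - 1)*(t + 1)*(t + 1)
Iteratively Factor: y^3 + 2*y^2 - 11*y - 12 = (y + 4)*(y^2 - 2*y - 3) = (y - 3)*(y + 4)*(y + 1)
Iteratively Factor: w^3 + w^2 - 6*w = (w - 2)*(w^2 + 3*w) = (w - 2)*(w + 3)*(w)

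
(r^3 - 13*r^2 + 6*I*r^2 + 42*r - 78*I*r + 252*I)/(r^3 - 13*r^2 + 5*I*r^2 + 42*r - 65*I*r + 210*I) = (r + 6*I)/(r + 5*I)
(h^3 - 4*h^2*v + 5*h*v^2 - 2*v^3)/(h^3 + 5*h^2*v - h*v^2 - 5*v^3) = (h^2 - 3*h*v + 2*v^2)/(h^2 + 6*h*v + 5*v^2)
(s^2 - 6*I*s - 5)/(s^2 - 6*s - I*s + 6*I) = (s - 5*I)/(s - 6)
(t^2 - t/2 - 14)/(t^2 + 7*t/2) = (t - 4)/t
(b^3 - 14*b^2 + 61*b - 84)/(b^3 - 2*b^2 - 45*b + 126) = (b^2 - 11*b + 28)/(b^2 + b - 42)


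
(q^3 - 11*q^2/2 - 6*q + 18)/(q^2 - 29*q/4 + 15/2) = 2*(2*q^2 + q - 6)/(4*q - 5)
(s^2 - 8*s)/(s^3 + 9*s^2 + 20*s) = (s - 8)/(s^2 + 9*s + 20)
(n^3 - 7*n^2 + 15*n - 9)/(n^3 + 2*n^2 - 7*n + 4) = (n^2 - 6*n + 9)/(n^2 + 3*n - 4)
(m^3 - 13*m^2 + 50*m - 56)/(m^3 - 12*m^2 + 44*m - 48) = (m - 7)/(m - 6)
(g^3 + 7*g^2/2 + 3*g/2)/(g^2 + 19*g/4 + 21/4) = 2*g*(2*g + 1)/(4*g + 7)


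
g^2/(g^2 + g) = g/(g + 1)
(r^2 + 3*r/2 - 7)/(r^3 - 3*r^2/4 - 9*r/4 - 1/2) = 2*(2*r + 7)/(4*r^2 + 5*r + 1)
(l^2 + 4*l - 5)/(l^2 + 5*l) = (l - 1)/l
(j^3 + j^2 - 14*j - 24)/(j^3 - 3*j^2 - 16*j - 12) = (j^2 - j - 12)/(j^2 - 5*j - 6)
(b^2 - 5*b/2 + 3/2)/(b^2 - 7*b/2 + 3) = (b - 1)/(b - 2)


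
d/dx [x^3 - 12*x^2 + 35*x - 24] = 3*x^2 - 24*x + 35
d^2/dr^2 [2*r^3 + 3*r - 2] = 12*r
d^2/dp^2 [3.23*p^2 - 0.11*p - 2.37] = 6.46000000000000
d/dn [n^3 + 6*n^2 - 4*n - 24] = 3*n^2 + 12*n - 4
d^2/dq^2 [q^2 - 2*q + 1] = 2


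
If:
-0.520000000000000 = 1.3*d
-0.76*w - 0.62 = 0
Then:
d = -0.40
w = -0.82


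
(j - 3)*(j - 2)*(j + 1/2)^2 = j^4 - 4*j^3 + 5*j^2/4 + 19*j/4 + 3/2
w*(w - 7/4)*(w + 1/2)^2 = w^4 - 3*w^3/4 - 3*w^2/2 - 7*w/16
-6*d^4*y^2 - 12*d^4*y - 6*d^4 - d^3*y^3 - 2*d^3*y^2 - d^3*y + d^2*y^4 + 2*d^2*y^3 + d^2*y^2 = (-3*d + y)*(2*d + y)*(d*y + d)^2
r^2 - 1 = (r - 1)*(r + 1)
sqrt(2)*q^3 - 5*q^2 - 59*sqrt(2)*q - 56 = (q - 7*sqrt(2))*(q + 4*sqrt(2))*(sqrt(2)*q + 1)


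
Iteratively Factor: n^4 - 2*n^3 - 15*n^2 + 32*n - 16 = (n - 4)*(n^3 + 2*n^2 - 7*n + 4) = (n - 4)*(n - 1)*(n^2 + 3*n - 4) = (n - 4)*(n - 1)^2*(n + 4)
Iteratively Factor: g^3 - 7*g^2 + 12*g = (g)*(g^2 - 7*g + 12) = g*(g - 4)*(g - 3)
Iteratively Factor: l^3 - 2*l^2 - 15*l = (l + 3)*(l^2 - 5*l) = l*(l + 3)*(l - 5)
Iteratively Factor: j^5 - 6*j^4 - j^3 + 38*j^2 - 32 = (j - 1)*(j^4 - 5*j^3 - 6*j^2 + 32*j + 32) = (j - 4)*(j - 1)*(j^3 - j^2 - 10*j - 8) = (j - 4)*(j - 1)*(j + 1)*(j^2 - 2*j - 8) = (j - 4)^2*(j - 1)*(j + 1)*(j + 2)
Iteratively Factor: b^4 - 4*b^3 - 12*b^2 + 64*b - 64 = (b - 2)*(b^3 - 2*b^2 - 16*b + 32) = (b - 2)*(b + 4)*(b^2 - 6*b + 8) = (b - 4)*(b - 2)*(b + 4)*(b - 2)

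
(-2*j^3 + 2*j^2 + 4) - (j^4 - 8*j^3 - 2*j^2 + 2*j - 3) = -j^4 + 6*j^3 + 4*j^2 - 2*j + 7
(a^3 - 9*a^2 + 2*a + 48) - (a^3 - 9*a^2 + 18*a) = 48 - 16*a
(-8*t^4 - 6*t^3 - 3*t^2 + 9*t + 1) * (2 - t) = 8*t^5 - 10*t^4 - 9*t^3 - 15*t^2 + 17*t + 2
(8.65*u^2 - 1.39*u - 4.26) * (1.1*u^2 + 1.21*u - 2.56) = 9.515*u^4 + 8.9375*u^3 - 28.5119*u^2 - 1.5962*u + 10.9056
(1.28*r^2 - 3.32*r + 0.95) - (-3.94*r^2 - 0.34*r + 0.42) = 5.22*r^2 - 2.98*r + 0.53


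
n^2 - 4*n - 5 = (n - 5)*(n + 1)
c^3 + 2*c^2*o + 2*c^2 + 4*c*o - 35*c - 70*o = (c - 5)*(c + 7)*(c + 2*o)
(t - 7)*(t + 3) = t^2 - 4*t - 21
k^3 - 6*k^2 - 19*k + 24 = (k - 8)*(k - 1)*(k + 3)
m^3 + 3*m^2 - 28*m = m*(m - 4)*(m + 7)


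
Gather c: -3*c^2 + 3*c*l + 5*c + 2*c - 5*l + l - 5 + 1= -3*c^2 + c*(3*l + 7) - 4*l - 4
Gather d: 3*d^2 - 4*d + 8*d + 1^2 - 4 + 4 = 3*d^2 + 4*d + 1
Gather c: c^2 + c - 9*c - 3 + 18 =c^2 - 8*c + 15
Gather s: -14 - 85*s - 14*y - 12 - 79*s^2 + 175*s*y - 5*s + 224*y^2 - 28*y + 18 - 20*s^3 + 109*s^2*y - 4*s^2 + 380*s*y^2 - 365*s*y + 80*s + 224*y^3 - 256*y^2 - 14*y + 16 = -20*s^3 + s^2*(109*y - 83) + s*(380*y^2 - 190*y - 10) + 224*y^3 - 32*y^2 - 56*y + 8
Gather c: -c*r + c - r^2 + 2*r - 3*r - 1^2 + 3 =c*(1 - r) - r^2 - r + 2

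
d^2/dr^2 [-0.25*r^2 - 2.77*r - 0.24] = -0.500000000000000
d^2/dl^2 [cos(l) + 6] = -cos(l)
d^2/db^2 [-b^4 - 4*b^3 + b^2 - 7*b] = -12*b^2 - 24*b + 2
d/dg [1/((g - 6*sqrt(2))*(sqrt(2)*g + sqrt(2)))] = sqrt(2)*((-g + 6*sqrt(2))*(g + 1) - (g - 6*sqrt(2))^2)/(2*(g + 1)^2*(g - 6*sqrt(2))^3)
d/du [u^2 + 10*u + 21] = 2*u + 10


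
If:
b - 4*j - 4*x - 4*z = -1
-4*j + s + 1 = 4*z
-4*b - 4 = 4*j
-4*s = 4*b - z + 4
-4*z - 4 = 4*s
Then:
No Solution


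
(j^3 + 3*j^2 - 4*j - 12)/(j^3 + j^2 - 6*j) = (j + 2)/j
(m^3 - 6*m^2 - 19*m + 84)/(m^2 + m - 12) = m - 7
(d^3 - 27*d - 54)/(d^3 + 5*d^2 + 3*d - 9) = (d - 6)/(d - 1)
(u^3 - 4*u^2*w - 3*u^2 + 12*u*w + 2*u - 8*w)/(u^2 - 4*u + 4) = (u^2 - 4*u*w - u + 4*w)/(u - 2)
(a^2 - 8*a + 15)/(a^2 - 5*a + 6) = (a - 5)/(a - 2)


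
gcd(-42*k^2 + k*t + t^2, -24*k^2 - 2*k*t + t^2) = -6*k + t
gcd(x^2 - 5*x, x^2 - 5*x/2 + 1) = 1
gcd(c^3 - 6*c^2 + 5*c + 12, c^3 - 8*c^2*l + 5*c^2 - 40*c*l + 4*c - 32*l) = c + 1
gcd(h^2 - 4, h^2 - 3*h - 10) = h + 2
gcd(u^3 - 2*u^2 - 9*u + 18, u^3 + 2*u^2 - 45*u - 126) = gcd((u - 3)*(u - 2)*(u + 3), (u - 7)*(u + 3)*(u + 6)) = u + 3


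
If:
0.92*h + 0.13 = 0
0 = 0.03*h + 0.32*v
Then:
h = -0.14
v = 0.01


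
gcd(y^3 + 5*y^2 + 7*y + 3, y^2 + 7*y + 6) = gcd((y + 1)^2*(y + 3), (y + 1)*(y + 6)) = y + 1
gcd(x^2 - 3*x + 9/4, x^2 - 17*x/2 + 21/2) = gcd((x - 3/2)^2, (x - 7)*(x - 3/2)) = x - 3/2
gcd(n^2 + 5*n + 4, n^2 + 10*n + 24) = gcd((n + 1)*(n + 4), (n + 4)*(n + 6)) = n + 4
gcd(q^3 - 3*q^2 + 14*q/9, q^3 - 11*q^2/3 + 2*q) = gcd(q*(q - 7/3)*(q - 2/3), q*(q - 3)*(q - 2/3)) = q^2 - 2*q/3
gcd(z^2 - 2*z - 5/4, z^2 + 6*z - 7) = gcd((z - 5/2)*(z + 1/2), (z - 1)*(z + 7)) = 1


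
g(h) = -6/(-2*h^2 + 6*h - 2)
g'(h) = -6*(4*h - 6)/(-2*h^2 + 6*h - 2)^2 = 3*(3 - 2*h)/(h^2 - 3*h + 1)^2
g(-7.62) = 0.04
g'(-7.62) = 0.01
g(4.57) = 0.37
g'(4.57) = -0.28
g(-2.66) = 0.19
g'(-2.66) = 0.10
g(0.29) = 14.01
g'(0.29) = 158.38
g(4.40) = 0.42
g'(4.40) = -0.34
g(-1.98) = 0.28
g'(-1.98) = 0.18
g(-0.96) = 0.62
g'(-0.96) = 0.64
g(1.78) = -2.56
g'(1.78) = -1.22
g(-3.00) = 0.16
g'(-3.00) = 0.07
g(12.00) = 0.03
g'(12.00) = -0.00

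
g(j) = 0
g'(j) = 0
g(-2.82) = 0.00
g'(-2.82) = 0.00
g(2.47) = 0.00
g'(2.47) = 0.00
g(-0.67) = 0.00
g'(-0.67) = 0.00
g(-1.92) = 0.00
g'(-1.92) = 0.00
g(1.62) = 0.00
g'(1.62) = 0.00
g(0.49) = 0.00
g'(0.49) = 0.00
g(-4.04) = 0.00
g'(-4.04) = 0.00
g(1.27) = 0.00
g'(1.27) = 0.00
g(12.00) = 0.00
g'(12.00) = 0.00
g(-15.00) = 0.00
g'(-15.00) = 0.00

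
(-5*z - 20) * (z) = -5*z^2 - 20*z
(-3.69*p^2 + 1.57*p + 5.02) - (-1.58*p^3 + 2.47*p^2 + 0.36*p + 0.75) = 1.58*p^3 - 6.16*p^2 + 1.21*p + 4.27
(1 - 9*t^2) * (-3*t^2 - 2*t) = 27*t^4 + 18*t^3 - 3*t^2 - 2*t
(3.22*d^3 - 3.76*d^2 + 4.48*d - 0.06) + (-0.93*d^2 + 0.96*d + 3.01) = 3.22*d^3 - 4.69*d^2 + 5.44*d + 2.95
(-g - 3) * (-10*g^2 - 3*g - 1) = 10*g^3 + 33*g^2 + 10*g + 3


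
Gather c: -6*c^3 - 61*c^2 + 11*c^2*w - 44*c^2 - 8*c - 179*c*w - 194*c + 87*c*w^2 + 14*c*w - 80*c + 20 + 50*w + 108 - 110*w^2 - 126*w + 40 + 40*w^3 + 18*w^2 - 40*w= -6*c^3 + c^2*(11*w - 105) + c*(87*w^2 - 165*w - 282) + 40*w^3 - 92*w^2 - 116*w + 168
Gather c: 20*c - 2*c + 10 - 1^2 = 18*c + 9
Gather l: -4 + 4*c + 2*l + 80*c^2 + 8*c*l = 80*c^2 + 4*c + l*(8*c + 2) - 4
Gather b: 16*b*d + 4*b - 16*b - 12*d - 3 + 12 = b*(16*d - 12) - 12*d + 9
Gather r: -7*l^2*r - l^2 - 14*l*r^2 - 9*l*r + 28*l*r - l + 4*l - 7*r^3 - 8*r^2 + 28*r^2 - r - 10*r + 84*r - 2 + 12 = -l^2 + 3*l - 7*r^3 + r^2*(20 - 14*l) + r*(-7*l^2 + 19*l + 73) + 10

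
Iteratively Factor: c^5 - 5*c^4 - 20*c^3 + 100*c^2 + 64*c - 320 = (c + 4)*(c^4 - 9*c^3 + 16*c^2 + 36*c - 80) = (c - 2)*(c + 4)*(c^3 - 7*c^2 + 2*c + 40) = (c - 2)*(c + 2)*(c + 4)*(c^2 - 9*c + 20) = (c - 4)*(c - 2)*(c + 2)*(c + 4)*(c - 5)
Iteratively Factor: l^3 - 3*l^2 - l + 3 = (l - 1)*(l^2 - 2*l - 3) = (l - 3)*(l - 1)*(l + 1)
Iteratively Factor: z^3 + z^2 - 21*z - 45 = (z - 5)*(z^2 + 6*z + 9) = (z - 5)*(z + 3)*(z + 3)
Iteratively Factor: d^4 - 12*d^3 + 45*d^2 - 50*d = (d - 2)*(d^3 - 10*d^2 + 25*d) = (d - 5)*(d - 2)*(d^2 - 5*d) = d*(d - 5)*(d - 2)*(d - 5)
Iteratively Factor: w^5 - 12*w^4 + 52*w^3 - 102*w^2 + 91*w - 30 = (w - 3)*(w^4 - 9*w^3 + 25*w^2 - 27*w + 10) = (w - 3)*(w - 1)*(w^3 - 8*w^2 + 17*w - 10) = (w - 5)*(w - 3)*(w - 1)*(w^2 - 3*w + 2) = (w - 5)*(w - 3)*(w - 2)*(w - 1)*(w - 1)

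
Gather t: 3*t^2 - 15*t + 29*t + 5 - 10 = 3*t^2 + 14*t - 5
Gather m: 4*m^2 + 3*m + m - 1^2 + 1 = 4*m^2 + 4*m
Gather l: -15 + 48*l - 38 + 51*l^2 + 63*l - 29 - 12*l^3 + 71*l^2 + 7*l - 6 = -12*l^3 + 122*l^2 + 118*l - 88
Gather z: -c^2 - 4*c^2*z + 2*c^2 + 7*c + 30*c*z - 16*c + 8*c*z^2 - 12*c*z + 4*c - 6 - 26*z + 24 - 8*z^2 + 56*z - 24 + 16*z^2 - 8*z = c^2 - 5*c + z^2*(8*c + 8) + z*(-4*c^2 + 18*c + 22) - 6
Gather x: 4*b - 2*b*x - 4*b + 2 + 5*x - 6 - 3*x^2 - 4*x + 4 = -3*x^2 + x*(1 - 2*b)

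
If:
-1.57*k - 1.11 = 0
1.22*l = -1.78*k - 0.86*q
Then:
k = -0.71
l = 1.03153388326198 - 0.704918032786885*q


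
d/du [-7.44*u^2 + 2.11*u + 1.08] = 2.11 - 14.88*u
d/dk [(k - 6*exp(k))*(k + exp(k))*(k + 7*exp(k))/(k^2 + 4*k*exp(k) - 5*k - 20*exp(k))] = (-(k - 6*exp(k))*(k + exp(k))*(k + 7*exp(k))*(4*k*exp(k) + 2*k - 16*exp(k) - 5) + ((k - 6*exp(k))*(k + exp(k))*(7*exp(k) + 1) + (k - 6*exp(k))*(k + 7*exp(k))*(exp(k) + 1) - (k + exp(k))*(k + 7*exp(k))*(6*exp(k) - 1))*(k^2 + 4*k*exp(k) - 5*k - 20*exp(k)))/(k^2 + 4*k*exp(k) - 5*k - 20*exp(k))^2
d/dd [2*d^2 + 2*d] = 4*d + 2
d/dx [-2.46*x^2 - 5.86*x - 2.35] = -4.92*x - 5.86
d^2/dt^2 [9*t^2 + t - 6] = 18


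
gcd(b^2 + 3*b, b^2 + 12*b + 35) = 1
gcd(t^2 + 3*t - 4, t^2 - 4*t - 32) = t + 4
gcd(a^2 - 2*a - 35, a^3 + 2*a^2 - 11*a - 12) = 1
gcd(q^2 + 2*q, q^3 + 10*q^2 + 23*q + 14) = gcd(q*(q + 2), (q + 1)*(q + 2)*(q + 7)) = q + 2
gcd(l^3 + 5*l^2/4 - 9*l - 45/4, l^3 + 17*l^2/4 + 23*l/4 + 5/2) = l + 5/4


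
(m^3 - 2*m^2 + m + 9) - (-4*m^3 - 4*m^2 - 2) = 5*m^3 + 2*m^2 + m + 11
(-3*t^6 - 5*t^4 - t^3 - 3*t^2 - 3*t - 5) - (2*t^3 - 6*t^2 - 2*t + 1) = -3*t^6 - 5*t^4 - 3*t^3 + 3*t^2 - t - 6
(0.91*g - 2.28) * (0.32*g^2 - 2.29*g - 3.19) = 0.2912*g^3 - 2.8135*g^2 + 2.3183*g + 7.2732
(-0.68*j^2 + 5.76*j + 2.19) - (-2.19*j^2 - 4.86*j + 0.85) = 1.51*j^2 + 10.62*j + 1.34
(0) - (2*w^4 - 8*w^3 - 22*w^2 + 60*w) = -2*w^4 + 8*w^3 + 22*w^2 - 60*w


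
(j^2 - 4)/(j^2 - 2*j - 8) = (j - 2)/(j - 4)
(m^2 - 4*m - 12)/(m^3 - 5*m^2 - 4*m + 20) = (m - 6)/(m^2 - 7*m + 10)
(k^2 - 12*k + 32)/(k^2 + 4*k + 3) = (k^2 - 12*k + 32)/(k^2 + 4*k + 3)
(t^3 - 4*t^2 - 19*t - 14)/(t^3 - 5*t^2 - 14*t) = (t + 1)/t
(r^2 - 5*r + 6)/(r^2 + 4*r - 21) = (r - 2)/(r + 7)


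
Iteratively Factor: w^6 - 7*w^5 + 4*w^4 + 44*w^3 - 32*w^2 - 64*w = (w)*(w^5 - 7*w^4 + 4*w^3 + 44*w^2 - 32*w - 64) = w*(w + 1)*(w^4 - 8*w^3 + 12*w^2 + 32*w - 64) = w*(w - 4)*(w + 1)*(w^3 - 4*w^2 - 4*w + 16) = w*(w - 4)*(w + 1)*(w + 2)*(w^2 - 6*w + 8) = w*(w - 4)^2*(w + 1)*(w + 2)*(w - 2)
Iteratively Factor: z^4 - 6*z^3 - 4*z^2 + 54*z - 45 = (z - 5)*(z^3 - z^2 - 9*z + 9) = (z - 5)*(z + 3)*(z^2 - 4*z + 3) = (z - 5)*(z - 1)*(z + 3)*(z - 3)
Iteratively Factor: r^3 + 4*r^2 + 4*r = (r + 2)*(r^2 + 2*r) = (r + 2)^2*(r)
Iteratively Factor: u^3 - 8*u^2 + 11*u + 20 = (u - 4)*(u^2 - 4*u - 5) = (u - 4)*(u + 1)*(u - 5)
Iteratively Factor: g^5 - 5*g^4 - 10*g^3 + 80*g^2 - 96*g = (g + 4)*(g^4 - 9*g^3 + 26*g^2 - 24*g) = (g - 4)*(g + 4)*(g^3 - 5*g^2 + 6*g) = (g - 4)*(g - 2)*(g + 4)*(g^2 - 3*g) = (g - 4)*(g - 3)*(g - 2)*(g + 4)*(g)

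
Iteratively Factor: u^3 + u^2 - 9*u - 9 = (u + 1)*(u^2 - 9) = (u - 3)*(u + 1)*(u + 3)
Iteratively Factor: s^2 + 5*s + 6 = (s + 3)*(s + 2)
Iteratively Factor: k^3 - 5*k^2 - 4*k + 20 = (k + 2)*(k^2 - 7*k + 10) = (k - 5)*(k + 2)*(k - 2)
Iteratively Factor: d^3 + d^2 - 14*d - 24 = (d + 3)*(d^2 - 2*d - 8) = (d - 4)*(d + 3)*(d + 2)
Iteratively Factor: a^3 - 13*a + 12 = (a + 4)*(a^2 - 4*a + 3) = (a - 1)*(a + 4)*(a - 3)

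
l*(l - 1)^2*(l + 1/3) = l^4 - 5*l^3/3 + l^2/3 + l/3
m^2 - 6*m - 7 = (m - 7)*(m + 1)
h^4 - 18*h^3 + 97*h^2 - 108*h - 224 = (h - 8)*(h - 7)*(h - 4)*(h + 1)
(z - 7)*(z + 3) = z^2 - 4*z - 21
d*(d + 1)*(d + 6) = d^3 + 7*d^2 + 6*d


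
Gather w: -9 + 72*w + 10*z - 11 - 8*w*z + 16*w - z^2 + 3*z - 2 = w*(88 - 8*z) - z^2 + 13*z - 22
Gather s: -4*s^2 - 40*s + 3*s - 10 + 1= -4*s^2 - 37*s - 9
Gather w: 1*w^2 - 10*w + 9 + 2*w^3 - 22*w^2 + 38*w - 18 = 2*w^3 - 21*w^2 + 28*w - 9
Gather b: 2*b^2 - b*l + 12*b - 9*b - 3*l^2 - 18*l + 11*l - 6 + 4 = 2*b^2 + b*(3 - l) - 3*l^2 - 7*l - 2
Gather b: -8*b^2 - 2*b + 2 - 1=-8*b^2 - 2*b + 1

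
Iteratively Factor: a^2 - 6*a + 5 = (a - 5)*(a - 1)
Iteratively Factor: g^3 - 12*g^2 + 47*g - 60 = (g - 5)*(g^2 - 7*g + 12) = (g - 5)*(g - 4)*(g - 3)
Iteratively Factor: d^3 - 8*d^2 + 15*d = (d - 3)*(d^2 - 5*d) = d*(d - 3)*(d - 5)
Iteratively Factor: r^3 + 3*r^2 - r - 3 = (r - 1)*(r^2 + 4*r + 3) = (r - 1)*(r + 3)*(r + 1)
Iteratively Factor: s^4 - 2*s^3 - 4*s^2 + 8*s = (s)*(s^3 - 2*s^2 - 4*s + 8) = s*(s - 2)*(s^2 - 4) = s*(s - 2)^2*(s + 2)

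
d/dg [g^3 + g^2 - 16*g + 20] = 3*g^2 + 2*g - 16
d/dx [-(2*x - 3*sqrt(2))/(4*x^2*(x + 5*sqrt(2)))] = (x^2 + sqrt(2)*x/4 - 15)/(x^3*(x^2 + 10*sqrt(2)*x + 50))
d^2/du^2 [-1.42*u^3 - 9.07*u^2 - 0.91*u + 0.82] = -8.52*u - 18.14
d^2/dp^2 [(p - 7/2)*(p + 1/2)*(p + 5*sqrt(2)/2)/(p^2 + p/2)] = -35*sqrt(2)/(2*p^3)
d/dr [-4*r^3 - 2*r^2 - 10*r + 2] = -12*r^2 - 4*r - 10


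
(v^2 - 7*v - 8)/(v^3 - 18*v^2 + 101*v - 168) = (v + 1)/(v^2 - 10*v + 21)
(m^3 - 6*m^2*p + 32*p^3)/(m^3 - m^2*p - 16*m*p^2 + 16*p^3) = (-m^2 + 2*m*p + 8*p^2)/(-m^2 - 3*m*p + 4*p^2)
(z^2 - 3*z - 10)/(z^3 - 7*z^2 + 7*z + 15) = (z + 2)/(z^2 - 2*z - 3)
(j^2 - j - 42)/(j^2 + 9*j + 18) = (j - 7)/(j + 3)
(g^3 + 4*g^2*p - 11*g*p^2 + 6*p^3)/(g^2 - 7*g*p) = (g^3 + 4*g^2*p - 11*g*p^2 + 6*p^3)/(g*(g - 7*p))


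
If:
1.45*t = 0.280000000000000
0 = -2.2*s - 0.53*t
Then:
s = -0.05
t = 0.19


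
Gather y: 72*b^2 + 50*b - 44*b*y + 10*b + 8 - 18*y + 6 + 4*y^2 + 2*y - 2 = 72*b^2 + 60*b + 4*y^2 + y*(-44*b - 16) + 12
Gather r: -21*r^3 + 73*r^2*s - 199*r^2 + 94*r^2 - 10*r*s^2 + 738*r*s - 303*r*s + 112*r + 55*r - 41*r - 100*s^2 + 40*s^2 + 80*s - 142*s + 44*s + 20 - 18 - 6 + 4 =-21*r^3 + r^2*(73*s - 105) + r*(-10*s^2 + 435*s + 126) - 60*s^2 - 18*s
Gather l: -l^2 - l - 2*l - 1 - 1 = -l^2 - 3*l - 2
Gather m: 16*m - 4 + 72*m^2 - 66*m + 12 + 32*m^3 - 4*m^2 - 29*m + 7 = 32*m^3 + 68*m^2 - 79*m + 15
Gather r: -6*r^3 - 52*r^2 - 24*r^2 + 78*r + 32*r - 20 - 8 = -6*r^3 - 76*r^2 + 110*r - 28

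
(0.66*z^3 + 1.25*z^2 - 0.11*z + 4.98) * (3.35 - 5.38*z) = -3.5508*z^4 - 4.514*z^3 + 4.7793*z^2 - 27.1609*z + 16.683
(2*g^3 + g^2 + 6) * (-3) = -6*g^3 - 3*g^2 - 18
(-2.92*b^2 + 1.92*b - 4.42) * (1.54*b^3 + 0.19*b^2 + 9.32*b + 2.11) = -4.4968*b^5 + 2.402*b^4 - 33.6564*b^3 + 10.8934*b^2 - 37.1432*b - 9.3262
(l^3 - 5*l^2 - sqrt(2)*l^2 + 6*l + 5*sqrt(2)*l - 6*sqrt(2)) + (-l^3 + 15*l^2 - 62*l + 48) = -sqrt(2)*l^2 + 10*l^2 - 56*l + 5*sqrt(2)*l - 6*sqrt(2) + 48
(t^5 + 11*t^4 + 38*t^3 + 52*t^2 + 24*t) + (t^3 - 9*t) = t^5 + 11*t^4 + 39*t^3 + 52*t^2 + 15*t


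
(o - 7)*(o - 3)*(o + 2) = o^3 - 8*o^2 + o + 42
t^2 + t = t*(t + 1)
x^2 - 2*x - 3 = (x - 3)*(x + 1)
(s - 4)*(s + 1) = s^2 - 3*s - 4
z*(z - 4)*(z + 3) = z^3 - z^2 - 12*z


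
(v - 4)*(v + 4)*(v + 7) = v^3 + 7*v^2 - 16*v - 112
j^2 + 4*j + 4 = (j + 2)^2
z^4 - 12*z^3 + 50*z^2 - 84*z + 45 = (z - 5)*(z - 3)^2*(z - 1)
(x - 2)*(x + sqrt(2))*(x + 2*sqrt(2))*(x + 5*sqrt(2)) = x^4 - 2*x^3 + 8*sqrt(2)*x^3 - 16*sqrt(2)*x^2 + 34*x^2 - 68*x + 20*sqrt(2)*x - 40*sqrt(2)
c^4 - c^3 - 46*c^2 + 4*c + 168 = (c - 7)*(c - 2)*(c + 2)*(c + 6)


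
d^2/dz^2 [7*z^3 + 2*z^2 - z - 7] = 42*z + 4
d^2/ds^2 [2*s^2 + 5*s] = 4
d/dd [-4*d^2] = -8*d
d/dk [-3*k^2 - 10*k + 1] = -6*k - 10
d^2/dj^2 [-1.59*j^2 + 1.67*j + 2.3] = -3.18000000000000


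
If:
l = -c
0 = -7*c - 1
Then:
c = -1/7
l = 1/7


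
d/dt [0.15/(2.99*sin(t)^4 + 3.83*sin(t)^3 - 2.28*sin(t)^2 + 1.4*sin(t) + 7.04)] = (-1.794*sin(t)^3 - 1.7235*sin(t)^2 + 0.684*sin(t) - 0.21)*cos(t)/(2.99*sin(t)^4 + 3.83*sin(t)^3 - 2.28*sin(t)^2 + 1.4*sin(t) + 7.04)^2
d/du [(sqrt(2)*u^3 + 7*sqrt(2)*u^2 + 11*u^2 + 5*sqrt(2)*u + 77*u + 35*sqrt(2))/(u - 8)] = (2*sqrt(2)*u^3 - 17*sqrt(2)*u^2 + 11*u^2 - 176*u - 112*sqrt(2)*u - 616 - 75*sqrt(2))/(u^2 - 16*u + 64)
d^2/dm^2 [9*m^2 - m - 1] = 18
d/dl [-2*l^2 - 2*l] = -4*l - 2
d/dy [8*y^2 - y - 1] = 16*y - 1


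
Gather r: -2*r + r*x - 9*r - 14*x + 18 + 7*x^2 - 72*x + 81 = r*(x - 11) + 7*x^2 - 86*x + 99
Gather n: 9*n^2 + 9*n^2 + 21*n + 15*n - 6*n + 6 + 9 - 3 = 18*n^2 + 30*n + 12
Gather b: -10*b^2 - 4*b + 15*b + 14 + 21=-10*b^2 + 11*b + 35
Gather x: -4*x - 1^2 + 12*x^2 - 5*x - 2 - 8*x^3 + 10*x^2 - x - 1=-8*x^3 + 22*x^2 - 10*x - 4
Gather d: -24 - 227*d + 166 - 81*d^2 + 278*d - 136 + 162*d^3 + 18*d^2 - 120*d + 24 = 162*d^3 - 63*d^2 - 69*d + 30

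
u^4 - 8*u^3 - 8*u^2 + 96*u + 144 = (u - 6)^2*(u + 2)^2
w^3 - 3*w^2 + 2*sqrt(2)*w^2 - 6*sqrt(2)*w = w*(w - 3)*(w + 2*sqrt(2))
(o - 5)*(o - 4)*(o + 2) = o^3 - 7*o^2 + 2*o + 40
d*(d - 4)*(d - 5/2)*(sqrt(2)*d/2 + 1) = sqrt(2)*d^4/2 - 13*sqrt(2)*d^3/4 + d^3 - 13*d^2/2 + 5*sqrt(2)*d^2 + 10*d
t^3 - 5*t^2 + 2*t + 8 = (t - 4)*(t - 2)*(t + 1)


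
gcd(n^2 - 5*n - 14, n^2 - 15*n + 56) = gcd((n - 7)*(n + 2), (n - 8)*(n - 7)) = n - 7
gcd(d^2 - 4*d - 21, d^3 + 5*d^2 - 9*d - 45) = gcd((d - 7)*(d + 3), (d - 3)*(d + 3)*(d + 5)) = d + 3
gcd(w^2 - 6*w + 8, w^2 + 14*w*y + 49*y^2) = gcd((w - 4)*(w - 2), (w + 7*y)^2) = 1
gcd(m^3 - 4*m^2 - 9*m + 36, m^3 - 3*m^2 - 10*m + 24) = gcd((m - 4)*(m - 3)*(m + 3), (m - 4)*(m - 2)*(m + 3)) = m^2 - m - 12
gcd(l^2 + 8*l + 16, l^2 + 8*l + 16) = l^2 + 8*l + 16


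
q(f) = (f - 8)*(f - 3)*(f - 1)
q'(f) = (f - 8)*(f - 3) + (f - 8)*(f - 1) + (f - 3)*(f - 1)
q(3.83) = -9.79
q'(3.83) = -12.91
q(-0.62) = -50.55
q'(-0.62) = 51.03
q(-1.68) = -121.41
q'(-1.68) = 83.79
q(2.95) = 0.49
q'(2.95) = -9.69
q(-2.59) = -212.52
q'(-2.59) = 117.28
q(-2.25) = -174.89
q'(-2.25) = 104.19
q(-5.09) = -644.92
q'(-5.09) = 234.88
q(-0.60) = -49.54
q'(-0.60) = 50.48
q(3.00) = 0.00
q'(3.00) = -10.00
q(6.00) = -30.00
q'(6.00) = -1.00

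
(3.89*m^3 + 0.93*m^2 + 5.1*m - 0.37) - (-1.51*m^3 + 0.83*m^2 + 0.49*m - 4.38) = 5.4*m^3 + 0.1*m^2 + 4.61*m + 4.01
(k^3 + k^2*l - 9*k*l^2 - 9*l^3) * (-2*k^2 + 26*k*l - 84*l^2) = -2*k^5 + 24*k^4*l - 40*k^3*l^2 - 300*k^2*l^3 + 522*k*l^4 + 756*l^5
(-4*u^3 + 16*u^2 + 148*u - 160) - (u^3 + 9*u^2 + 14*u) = -5*u^3 + 7*u^2 + 134*u - 160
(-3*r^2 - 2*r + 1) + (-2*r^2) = -5*r^2 - 2*r + 1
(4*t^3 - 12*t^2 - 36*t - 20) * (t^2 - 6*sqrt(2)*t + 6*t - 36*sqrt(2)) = 4*t^5 - 24*sqrt(2)*t^4 + 12*t^4 - 108*t^3 - 72*sqrt(2)*t^3 - 236*t^2 + 648*sqrt(2)*t^2 - 120*t + 1416*sqrt(2)*t + 720*sqrt(2)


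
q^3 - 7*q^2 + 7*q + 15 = (q - 5)*(q - 3)*(q + 1)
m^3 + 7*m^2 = m^2*(m + 7)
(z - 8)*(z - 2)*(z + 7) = z^3 - 3*z^2 - 54*z + 112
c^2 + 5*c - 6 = (c - 1)*(c + 6)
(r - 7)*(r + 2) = r^2 - 5*r - 14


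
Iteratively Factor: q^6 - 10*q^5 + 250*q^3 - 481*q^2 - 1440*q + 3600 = (q - 4)*(q^5 - 6*q^4 - 24*q^3 + 154*q^2 + 135*q - 900) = (q - 4)*(q + 4)*(q^4 - 10*q^3 + 16*q^2 + 90*q - 225) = (q - 5)*(q - 4)*(q + 4)*(q^3 - 5*q^2 - 9*q + 45) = (q - 5)^2*(q - 4)*(q + 4)*(q^2 - 9) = (q - 5)^2*(q - 4)*(q - 3)*(q + 4)*(q + 3)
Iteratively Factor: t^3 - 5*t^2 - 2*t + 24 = (t - 3)*(t^2 - 2*t - 8) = (t - 3)*(t + 2)*(t - 4)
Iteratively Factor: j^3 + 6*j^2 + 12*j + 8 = (j + 2)*(j^2 + 4*j + 4) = (j + 2)^2*(j + 2)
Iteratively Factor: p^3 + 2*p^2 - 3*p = (p + 3)*(p^2 - p) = p*(p + 3)*(p - 1)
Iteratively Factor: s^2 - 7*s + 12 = (s - 3)*(s - 4)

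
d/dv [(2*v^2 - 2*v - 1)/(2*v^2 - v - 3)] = (2*v^2 - 8*v + 5)/(4*v^4 - 4*v^3 - 11*v^2 + 6*v + 9)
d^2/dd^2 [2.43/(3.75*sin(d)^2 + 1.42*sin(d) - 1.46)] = (-136.6875*sin(d)^4 - 38.81925*sin(d)^3 + 146.914398*sin(d)^2 + 72.600624*sin(d) + 36.408204)/(3.75*sin(d)^2 + 1.42*sin(d) - 1.46)^3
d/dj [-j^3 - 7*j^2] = j*(-3*j - 14)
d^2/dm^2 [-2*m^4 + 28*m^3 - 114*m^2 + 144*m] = -24*m^2 + 168*m - 228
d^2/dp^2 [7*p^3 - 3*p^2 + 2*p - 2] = 42*p - 6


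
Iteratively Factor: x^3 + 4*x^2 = (x)*(x^2 + 4*x) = x^2*(x + 4)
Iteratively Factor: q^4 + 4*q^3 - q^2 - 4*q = (q + 4)*(q^3 - q) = q*(q + 4)*(q^2 - 1) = q*(q - 1)*(q + 4)*(q + 1)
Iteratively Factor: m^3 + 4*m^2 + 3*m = (m + 3)*(m^2 + m) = m*(m + 3)*(m + 1)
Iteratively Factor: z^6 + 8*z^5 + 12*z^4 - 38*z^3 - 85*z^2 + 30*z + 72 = (z + 3)*(z^5 + 5*z^4 - 3*z^3 - 29*z^2 + 2*z + 24) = (z + 3)^2*(z^4 + 2*z^3 - 9*z^2 - 2*z + 8) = (z + 3)^2*(z + 4)*(z^3 - 2*z^2 - z + 2) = (z - 1)*(z + 3)^2*(z + 4)*(z^2 - z - 2) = (z - 1)*(z + 1)*(z + 3)^2*(z + 4)*(z - 2)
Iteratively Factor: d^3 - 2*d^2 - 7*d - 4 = (d + 1)*(d^2 - 3*d - 4) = (d + 1)^2*(d - 4)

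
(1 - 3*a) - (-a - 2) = 3 - 2*a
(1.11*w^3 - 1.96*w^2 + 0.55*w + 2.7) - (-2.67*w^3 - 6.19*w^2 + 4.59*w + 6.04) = 3.78*w^3 + 4.23*w^2 - 4.04*w - 3.34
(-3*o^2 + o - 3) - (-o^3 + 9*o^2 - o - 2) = o^3 - 12*o^2 + 2*o - 1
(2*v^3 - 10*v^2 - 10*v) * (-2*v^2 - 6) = -4*v^5 + 20*v^4 + 8*v^3 + 60*v^2 + 60*v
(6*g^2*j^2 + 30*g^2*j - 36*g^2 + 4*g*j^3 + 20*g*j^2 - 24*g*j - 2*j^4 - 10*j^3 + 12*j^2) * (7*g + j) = 42*g^3*j^2 + 210*g^3*j - 252*g^3 + 34*g^2*j^3 + 170*g^2*j^2 - 204*g^2*j - 10*g*j^4 - 50*g*j^3 + 60*g*j^2 - 2*j^5 - 10*j^4 + 12*j^3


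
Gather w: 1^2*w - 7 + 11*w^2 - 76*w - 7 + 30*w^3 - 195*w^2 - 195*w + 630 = 30*w^3 - 184*w^2 - 270*w + 616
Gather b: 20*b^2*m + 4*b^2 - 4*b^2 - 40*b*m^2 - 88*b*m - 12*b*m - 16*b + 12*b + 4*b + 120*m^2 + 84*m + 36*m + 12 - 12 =20*b^2*m + b*(-40*m^2 - 100*m) + 120*m^2 + 120*m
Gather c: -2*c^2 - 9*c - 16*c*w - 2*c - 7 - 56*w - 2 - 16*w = -2*c^2 + c*(-16*w - 11) - 72*w - 9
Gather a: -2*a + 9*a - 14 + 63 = 7*a + 49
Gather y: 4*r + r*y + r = r*y + 5*r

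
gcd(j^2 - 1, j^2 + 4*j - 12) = 1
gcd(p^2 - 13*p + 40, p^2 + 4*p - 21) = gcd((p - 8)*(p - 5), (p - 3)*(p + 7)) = 1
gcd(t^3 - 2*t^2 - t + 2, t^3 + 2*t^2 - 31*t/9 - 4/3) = 1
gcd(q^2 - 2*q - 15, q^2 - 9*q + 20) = q - 5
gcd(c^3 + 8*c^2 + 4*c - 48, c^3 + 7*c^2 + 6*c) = c + 6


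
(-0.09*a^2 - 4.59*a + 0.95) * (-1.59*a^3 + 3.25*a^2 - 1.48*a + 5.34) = 0.1431*a^5 + 7.0056*a^4 - 16.2948*a^3 + 9.4001*a^2 - 25.9166*a + 5.073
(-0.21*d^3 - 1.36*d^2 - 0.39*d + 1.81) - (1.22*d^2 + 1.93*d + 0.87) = -0.21*d^3 - 2.58*d^2 - 2.32*d + 0.94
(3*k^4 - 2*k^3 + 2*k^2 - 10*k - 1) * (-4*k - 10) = -12*k^5 - 22*k^4 + 12*k^3 + 20*k^2 + 104*k + 10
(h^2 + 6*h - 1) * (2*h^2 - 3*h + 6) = 2*h^4 + 9*h^3 - 14*h^2 + 39*h - 6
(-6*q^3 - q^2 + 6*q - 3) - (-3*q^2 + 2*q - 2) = -6*q^3 + 2*q^2 + 4*q - 1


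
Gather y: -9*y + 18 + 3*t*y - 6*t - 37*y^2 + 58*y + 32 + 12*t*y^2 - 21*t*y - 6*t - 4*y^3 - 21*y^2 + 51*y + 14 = -12*t - 4*y^3 + y^2*(12*t - 58) + y*(100 - 18*t) + 64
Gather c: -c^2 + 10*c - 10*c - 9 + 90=81 - c^2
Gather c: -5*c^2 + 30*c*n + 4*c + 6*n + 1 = -5*c^2 + c*(30*n + 4) + 6*n + 1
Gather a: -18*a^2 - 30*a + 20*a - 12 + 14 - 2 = -18*a^2 - 10*a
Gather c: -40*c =-40*c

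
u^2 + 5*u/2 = u*(u + 5/2)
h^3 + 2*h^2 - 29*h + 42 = (h - 3)*(h - 2)*(h + 7)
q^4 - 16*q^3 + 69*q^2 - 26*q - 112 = (q - 8)*(q - 7)*(q - 2)*(q + 1)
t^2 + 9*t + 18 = (t + 3)*(t + 6)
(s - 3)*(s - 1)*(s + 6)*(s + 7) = s^4 + 9*s^3 - 7*s^2 - 129*s + 126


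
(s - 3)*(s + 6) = s^2 + 3*s - 18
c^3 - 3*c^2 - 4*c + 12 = (c - 3)*(c - 2)*(c + 2)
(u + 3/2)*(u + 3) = u^2 + 9*u/2 + 9/2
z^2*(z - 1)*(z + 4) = z^4 + 3*z^3 - 4*z^2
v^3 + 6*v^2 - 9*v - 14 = (v - 2)*(v + 1)*(v + 7)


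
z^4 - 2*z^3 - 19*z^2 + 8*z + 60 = (z - 5)*(z - 2)*(z + 2)*(z + 3)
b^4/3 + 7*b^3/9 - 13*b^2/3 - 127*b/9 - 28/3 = (b/3 + 1)*(b - 4)*(b + 1)*(b + 7/3)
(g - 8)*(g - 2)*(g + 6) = g^3 - 4*g^2 - 44*g + 96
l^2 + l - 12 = (l - 3)*(l + 4)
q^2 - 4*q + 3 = (q - 3)*(q - 1)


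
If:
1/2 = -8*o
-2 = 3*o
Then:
No Solution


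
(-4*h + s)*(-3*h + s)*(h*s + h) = 12*h^3*s + 12*h^3 - 7*h^2*s^2 - 7*h^2*s + h*s^3 + h*s^2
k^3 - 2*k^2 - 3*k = k*(k - 3)*(k + 1)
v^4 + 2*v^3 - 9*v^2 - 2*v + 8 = (v - 2)*(v - 1)*(v + 1)*(v + 4)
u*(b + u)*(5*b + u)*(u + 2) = 5*b^2*u^2 + 10*b^2*u + 6*b*u^3 + 12*b*u^2 + u^4 + 2*u^3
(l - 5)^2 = l^2 - 10*l + 25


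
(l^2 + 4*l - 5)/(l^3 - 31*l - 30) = (l - 1)/(l^2 - 5*l - 6)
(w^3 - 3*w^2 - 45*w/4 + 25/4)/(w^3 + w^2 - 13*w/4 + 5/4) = (w - 5)/(w - 1)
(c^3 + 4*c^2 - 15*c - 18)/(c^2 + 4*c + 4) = (c^3 + 4*c^2 - 15*c - 18)/(c^2 + 4*c + 4)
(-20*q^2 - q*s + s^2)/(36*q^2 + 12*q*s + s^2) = (-20*q^2 - q*s + s^2)/(36*q^2 + 12*q*s + s^2)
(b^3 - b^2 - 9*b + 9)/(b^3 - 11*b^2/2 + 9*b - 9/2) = 2*(b + 3)/(2*b - 3)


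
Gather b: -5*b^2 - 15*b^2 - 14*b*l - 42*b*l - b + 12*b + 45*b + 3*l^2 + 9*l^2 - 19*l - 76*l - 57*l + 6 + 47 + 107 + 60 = -20*b^2 + b*(56 - 56*l) + 12*l^2 - 152*l + 220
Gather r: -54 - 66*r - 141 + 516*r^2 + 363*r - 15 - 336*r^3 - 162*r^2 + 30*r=-336*r^3 + 354*r^2 + 327*r - 210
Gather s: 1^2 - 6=-5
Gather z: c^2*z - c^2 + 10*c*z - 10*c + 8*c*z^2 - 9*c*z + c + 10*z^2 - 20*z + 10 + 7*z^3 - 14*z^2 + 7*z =-c^2 - 9*c + 7*z^3 + z^2*(8*c - 4) + z*(c^2 + c - 13) + 10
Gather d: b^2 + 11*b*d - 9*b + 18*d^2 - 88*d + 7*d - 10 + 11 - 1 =b^2 - 9*b + 18*d^2 + d*(11*b - 81)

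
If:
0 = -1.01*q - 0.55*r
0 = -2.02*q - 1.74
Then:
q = -0.86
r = 1.58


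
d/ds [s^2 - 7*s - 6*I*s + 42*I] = 2*s - 7 - 6*I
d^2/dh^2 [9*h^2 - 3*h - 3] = 18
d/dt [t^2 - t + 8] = 2*t - 1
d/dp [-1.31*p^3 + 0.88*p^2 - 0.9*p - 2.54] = -3.93*p^2 + 1.76*p - 0.9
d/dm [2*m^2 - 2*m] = 4*m - 2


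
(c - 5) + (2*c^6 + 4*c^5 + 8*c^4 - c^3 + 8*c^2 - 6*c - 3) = 2*c^6 + 4*c^5 + 8*c^4 - c^3 + 8*c^2 - 5*c - 8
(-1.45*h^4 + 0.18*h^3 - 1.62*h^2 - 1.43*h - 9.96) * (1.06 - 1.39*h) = 2.0155*h^5 - 1.7872*h^4 + 2.4426*h^3 + 0.2705*h^2 + 12.3286*h - 10.5576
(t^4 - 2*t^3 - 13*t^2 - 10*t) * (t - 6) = t^5 - 8*t^4 - t^3 + 68*t^2 + 60*t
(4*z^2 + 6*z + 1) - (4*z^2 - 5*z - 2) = 11*z + 3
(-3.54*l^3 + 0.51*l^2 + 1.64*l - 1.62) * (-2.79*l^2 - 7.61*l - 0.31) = 9.8766*l^5 + 25.5165*l^4 - 7.3593*l^3 - 8.1187*l^2 + 11.8198*l + 0.5022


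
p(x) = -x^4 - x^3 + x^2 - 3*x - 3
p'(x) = -4*x^3 - 3*x^2 + 2*x - 3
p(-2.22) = -4.76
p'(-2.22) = 21.54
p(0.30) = -3.85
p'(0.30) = -2.78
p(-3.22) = -57.09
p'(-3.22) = 93.00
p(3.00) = -111.00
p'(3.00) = -132.00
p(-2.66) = -19.19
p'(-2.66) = 45.74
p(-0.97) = 0.88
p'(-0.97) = -4.11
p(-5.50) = -704.94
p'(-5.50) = 560.75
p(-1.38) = 2.05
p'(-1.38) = -0.96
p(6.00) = -1497.00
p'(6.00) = -963.00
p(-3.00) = -39.00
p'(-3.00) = 72.00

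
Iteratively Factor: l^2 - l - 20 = (l + 4)*(l - 5)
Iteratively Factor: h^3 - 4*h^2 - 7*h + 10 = (h - 1)*(h^2 - 3*h - 10) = (h - 1)*(h + 2)*(h - 5)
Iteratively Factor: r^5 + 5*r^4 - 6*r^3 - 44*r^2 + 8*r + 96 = (r + 3)*(r^4 + 2*r^3 - 12*r^2 - 8*r + 32) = (r + 2)*(r + 3)*(r^3 - 12*r + 16) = (r - 2)*(r + 2)*(r + 3)*(r^2 + 2*r - 8) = (r - 2)*(r + 2)*(r + 3)*(r + 4)*(r - 2)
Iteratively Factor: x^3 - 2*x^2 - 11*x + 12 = (x - 1)*(x^2 - x - 12) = (x - 1)*(x + 3)*(x - 4)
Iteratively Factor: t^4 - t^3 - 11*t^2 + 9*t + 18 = (t - 3)*(t^3 + 2*t^2 - 5*t - 6) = (t - 3)*(t + 1)*(t^2 + t - 6) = (t - 3)*(t + 1)*(t + 3)*(t - 2)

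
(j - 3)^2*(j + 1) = j^3 - 5*j^2 + 3*j + 9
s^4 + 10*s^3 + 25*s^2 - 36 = (s - 1)*(s + 2)*(s + 3)*(s + 6)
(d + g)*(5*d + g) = 5*d^2 + 6*d*g + g^2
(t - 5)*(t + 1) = t^2 - 4*t - 5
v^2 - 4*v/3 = v*(v - 4/3)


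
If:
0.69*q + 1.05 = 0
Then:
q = -1.52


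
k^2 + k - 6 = (k - 2)*(k + 3)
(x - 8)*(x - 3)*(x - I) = x^3 - 11*x^2 - I*x^2 + 24*x + 11*I*x - 24*I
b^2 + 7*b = b*(b + 7)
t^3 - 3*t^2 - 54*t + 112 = (t - 8)*(t - 2)*(t + 7)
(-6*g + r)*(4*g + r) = -24*g^2 - 2*g*r + r^2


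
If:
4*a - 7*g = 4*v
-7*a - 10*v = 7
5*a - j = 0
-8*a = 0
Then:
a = 0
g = 2/5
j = 0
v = -7/10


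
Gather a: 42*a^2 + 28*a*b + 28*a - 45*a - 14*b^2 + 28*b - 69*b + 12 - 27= 42*a^2 + a*(28*b - 17) - 14*b^2 - 41*b - 15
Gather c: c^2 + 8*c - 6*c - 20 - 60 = c^2 + 2*c - 80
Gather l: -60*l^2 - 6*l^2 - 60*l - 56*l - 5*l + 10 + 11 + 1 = -66*l^2 - 121*l + 22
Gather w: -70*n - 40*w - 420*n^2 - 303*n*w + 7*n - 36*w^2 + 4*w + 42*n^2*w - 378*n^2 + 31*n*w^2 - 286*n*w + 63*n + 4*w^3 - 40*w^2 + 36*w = -798*n^2 + 4*w^3 + w^2*(31*n - 76) + w*(42*n^2 - 589*n)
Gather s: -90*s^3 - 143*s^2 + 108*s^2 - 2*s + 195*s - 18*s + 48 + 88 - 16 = -90*s^3 - 35*s^2 + 175*s + 120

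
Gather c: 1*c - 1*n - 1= c - n - 1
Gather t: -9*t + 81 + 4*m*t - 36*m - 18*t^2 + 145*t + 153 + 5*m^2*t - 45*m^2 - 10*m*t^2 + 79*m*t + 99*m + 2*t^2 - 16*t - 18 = -45*m^2 + 63*m + t^2*(-10*m - 16) + t*(5*m^2 + 83*m + 120) + 216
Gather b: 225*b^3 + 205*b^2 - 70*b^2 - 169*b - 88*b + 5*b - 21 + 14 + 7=225*b^3 + 135*b^2 - 252*b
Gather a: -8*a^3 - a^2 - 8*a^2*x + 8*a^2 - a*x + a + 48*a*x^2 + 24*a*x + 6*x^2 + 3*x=-8*a^3 + a^2*(7 - 8*x) + a*(48*x^2 + 23*x + 1) + 6*x^2 + 3*x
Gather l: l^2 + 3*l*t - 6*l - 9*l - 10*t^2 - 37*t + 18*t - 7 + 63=l^2 + l*(3*t - 15) - 10*t^2 - 19*t + 56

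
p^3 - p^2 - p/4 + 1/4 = (p - 1)*(p - 1/2)*(p + 1/2)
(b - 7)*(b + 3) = b^2 - 4*b - 21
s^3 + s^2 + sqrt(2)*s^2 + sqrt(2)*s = s*(s + 1)*(s + sqrt(2))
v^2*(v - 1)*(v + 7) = v^4 + 6*v^3 - 7*v^2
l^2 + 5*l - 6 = (l - 1)*(l + 6)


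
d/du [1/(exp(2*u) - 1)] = -1/(2*sinh(u)^2)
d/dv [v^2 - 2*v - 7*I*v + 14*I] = 2*v - 2 - 7*I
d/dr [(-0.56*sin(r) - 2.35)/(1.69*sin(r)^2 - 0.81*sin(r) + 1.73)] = (0.9464*sin(r)^2 + 7.943*sin(r) - 2.8723)*cos(r)/(2.8561*sin(r)^4 - 2.7378*sin(r)^3 + 6.5035*sin(r)^2 - 2.8026*sin(r) + 2.9929)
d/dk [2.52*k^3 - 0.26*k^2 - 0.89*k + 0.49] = 7.56*k^2 - 0.52*k - 0.89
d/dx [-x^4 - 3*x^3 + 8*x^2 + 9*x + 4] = -4*x^3 - 9*x^2 + 16*x + 9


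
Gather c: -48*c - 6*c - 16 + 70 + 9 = 63 - 54*c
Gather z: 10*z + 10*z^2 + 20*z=10*z^2 + 30*z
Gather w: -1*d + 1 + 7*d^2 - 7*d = 7*d^2 - 8*d + 1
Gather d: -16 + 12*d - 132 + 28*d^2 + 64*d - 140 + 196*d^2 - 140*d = 224*d^2 - 64*d - 288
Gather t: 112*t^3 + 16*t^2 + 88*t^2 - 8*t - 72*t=112*t^3 + 104*t^2 - 80*t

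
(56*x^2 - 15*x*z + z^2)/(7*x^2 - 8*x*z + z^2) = (8*x - z)/(x - z)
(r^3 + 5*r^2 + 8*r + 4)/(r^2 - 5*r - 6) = (r^2 + 4*r + 4)/(r - 6)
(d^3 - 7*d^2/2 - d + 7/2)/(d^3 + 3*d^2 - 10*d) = (d^3 - 7*d^2/2 - d + 7/2)/(d*(d^2 + 3*d - 10))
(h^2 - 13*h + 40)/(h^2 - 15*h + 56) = (h - 5)/(h - 7)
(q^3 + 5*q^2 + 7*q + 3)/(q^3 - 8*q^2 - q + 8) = (q^2 + 4*q + 3)/(q^2 - 9*q + 8)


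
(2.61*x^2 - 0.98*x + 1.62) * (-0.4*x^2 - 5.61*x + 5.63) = -1.044*x^4 - 14.2501*x^3 + 19.5441*x^2 - 14.6056*x + 9.1206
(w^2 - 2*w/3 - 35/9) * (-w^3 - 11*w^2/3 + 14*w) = -w^5 - 3*w^4 + 61*w^3/3 + 133*w^2/27 - 490*w/9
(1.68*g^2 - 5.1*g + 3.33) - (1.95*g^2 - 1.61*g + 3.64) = -0.27*g^2 - 3.49*g - 0.31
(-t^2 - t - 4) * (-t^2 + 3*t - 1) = t^4 - 2*t^3 + 2*t^2 - 11*t + 4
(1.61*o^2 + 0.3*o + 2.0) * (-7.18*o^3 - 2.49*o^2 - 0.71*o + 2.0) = -11.5598*o^5 - 6.1629*o^4 - 16.2501*o^3 - 1.973*o^2 - 0.82*o + 4.0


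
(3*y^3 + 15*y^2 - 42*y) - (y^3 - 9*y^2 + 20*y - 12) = 2*y^3 + 24*y^2 - 62*y + 12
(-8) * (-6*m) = 48*m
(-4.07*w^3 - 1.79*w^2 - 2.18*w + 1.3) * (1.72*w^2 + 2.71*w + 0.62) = -7.0004*w^5 - 14.1085*w^4 - 11.1239*w^3 - 4.7816*w^2 + 2.1714*w + 0.806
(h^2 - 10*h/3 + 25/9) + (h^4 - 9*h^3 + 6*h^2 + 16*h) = h^4 - 9*h^3 + 7*h^2 + 38*h/3 + 25/9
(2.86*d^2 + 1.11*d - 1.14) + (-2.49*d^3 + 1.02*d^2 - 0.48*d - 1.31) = -2.49*d^3 + 3.88*d^2 + 0.63*d - 2.45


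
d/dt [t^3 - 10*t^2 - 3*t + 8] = 3*t^2 - 20*t - 3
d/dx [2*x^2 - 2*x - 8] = 4*x - 2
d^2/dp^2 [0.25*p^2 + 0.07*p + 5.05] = 0.500000000000000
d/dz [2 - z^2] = -2*z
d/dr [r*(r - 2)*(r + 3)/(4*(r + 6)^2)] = (r^3 + 18*r^2 + 18*r - 36)/(4*(r^3 + 18*r^2 + 108*r + 216))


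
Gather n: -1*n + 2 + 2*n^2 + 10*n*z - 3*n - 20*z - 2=2*n^2 + n*(10*z - 4) - 20*z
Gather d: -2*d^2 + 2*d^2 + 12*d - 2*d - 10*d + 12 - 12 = 0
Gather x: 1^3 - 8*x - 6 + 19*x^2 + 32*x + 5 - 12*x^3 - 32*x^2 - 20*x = -12*x^3 - 13*x^2 + 4*x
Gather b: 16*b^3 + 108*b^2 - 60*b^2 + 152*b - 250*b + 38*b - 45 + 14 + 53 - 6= 16*b^3 + 48*b^2 - 60*b + 16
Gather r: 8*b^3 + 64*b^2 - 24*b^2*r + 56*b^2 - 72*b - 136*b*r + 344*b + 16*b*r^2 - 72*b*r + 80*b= 8*b^3 + 120*b^2 + 16*b*r^2 + 352*b + r*(-24*b^2 - 208*b)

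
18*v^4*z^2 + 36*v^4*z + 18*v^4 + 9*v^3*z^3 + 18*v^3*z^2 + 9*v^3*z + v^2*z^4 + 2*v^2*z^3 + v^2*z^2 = (3*v + z)*(6*v + z)*(v*z + v)^2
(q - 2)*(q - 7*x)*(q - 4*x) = q^3 - 11*q^2*x - 2*q^2 + 28*q*x^2 + 22*q*x - 56*x^2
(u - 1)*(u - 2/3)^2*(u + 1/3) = u^4 - 2*u^3 + u^2 + 4*u/27 - 4/27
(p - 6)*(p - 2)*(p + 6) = p^3 - 2*p^2 - 36*p + 72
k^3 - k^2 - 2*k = k*(k - 2)*(k + 1)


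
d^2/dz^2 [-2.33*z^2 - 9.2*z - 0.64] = -4.66000000000000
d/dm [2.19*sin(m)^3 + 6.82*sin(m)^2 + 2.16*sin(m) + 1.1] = (6.57*sin(m)^2 + 13.64*sin(m) + 2.16)*cos(m)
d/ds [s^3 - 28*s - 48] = 3*s^2 - 28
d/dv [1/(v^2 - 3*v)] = (3 - 2*v)/(v^2*(v - 3)^2)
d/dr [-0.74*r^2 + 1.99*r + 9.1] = 1.99 - 1.48*r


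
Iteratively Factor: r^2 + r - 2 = (r - 1)*(r + 2)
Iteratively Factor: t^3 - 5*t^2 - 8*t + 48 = (t + 3)*(t^2 - 8*t + 16) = (t - 4)*(t + 3)*(t - 4)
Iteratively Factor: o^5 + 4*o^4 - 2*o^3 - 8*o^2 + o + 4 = (o - 1)*(o^4 + 5*o^3 + 3*o^2 - 5*o - 4) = (o - 1)*(o + 4)*(o^3 + o^2 - o - 1) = (o - 1)^2*(o + 4)*(o^2 + 2*o + 1) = (o - 1)^2*(o + 1)*(o + 4)*(o + 1)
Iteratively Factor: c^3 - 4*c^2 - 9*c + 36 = (c - 4)*(c^2 - 9) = (c - 4)*(c + 3)*(c - 3)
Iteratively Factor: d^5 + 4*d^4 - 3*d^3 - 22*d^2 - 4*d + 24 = (d + 2)*(d^4 + 2*d^3 - 7*d^2 - 8*d + 12) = (d + 2)*(d + 3)*(d^3 - d^2 - 4*d + 4) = (d - 2)*(d + 2)*(d + 3)*(d^2 + d - 2) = (d - 2)*(d + 2)^2*(d + 3)*(d - 1)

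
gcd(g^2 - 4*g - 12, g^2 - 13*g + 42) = g - 6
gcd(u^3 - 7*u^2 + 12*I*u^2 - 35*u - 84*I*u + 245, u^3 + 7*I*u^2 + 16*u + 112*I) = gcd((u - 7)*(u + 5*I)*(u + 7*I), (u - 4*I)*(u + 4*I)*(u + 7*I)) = u + 7*I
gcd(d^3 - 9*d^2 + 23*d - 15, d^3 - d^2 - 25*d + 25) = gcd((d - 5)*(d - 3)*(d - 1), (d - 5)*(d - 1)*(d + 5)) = d^2 - 6*d + 5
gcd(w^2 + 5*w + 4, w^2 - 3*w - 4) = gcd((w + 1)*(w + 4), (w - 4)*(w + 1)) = w + 1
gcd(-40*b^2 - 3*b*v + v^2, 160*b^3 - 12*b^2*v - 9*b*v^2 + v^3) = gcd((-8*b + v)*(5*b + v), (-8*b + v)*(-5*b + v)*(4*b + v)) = -8*b + v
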